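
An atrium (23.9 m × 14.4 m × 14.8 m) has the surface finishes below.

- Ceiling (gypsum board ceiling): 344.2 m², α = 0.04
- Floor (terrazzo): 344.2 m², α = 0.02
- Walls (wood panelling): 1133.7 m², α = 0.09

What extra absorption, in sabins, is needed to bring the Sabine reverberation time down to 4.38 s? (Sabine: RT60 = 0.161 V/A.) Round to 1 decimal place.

64.5 sabins

Total absorption A₁ = 344.2*0.04 + 344.2*0.02 + 1133.7*0.09
  = 13.768 + 6.884 + 102.033 = 122.685 m² sabins.
For T = 4.38 s, need A₂ = 0.161·V/T = 0.161·5093.568/4.38 = 187.229 sabins.
Shortfall: 187.229 − 122.685 = 64.5 sabins.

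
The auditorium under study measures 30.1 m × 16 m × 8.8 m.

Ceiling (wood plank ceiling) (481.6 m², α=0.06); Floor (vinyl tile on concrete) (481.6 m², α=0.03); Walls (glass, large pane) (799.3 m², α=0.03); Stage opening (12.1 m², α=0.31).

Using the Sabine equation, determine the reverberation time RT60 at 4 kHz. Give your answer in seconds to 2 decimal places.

Total absorption A = 481.6*0.06 + 481.6*0.03 + 799.3*0.03 + 12.1*0.31
  = 28.896 + 14.448 + 23.979 + 3.751 = 71.074 m² sabins.
Volume V = 30.1 × 16 × 8.8 = 4238.08 m³.
T = 0.161 V/A = 0.161·4238.08/71.074 = 9.60 s.

9.60 sec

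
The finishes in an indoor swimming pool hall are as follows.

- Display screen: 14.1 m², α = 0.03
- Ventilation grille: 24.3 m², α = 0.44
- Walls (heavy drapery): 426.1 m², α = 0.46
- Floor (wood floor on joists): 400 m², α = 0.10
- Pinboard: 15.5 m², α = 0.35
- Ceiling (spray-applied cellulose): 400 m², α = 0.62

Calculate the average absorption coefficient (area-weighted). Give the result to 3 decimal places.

0.391

S = Σ Sᵢ = 14.1 + 24.3 + 426.1 + 400 + 15.5 + 400 = 1280.0 m².
Weighted sum Σ Sα = 500.546.
ᾱ = A/S = 0.391.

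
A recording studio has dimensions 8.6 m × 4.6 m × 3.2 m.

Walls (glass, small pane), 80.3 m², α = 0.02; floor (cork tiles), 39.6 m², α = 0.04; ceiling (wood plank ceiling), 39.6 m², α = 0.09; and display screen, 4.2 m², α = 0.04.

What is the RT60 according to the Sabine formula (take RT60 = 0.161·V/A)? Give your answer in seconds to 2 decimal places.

2.94 s

A = Σ Sᵢαᵢ = 80.3×0.02 + 39.6×0.04 + 39.6×0.09 + 4.2×0.04 = 6.922 sabins.
V = 8.6·4.6·3.2 = 126.592 m³.
RT60 = 0.161 · V / A = 0.161 × 126.592 / 6.922 = 2.94 s.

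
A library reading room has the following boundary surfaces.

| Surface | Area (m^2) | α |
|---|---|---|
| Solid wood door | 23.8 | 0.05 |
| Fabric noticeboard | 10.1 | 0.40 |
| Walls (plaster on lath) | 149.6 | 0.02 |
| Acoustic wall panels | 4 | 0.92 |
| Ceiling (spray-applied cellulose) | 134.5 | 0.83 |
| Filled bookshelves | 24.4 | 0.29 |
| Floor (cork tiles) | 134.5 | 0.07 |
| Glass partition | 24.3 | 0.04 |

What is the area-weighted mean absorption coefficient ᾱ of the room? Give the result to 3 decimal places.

S = Σ Sᵢ = 23.8 + 10.1 + 149.6 + 4 + 134.5 + 24.4 + 134.5 + 24.3 = 505.2 m^2.
Weighted sum Σ Sα = 141.000.
ᾱ = A/S = 0.279.

0.279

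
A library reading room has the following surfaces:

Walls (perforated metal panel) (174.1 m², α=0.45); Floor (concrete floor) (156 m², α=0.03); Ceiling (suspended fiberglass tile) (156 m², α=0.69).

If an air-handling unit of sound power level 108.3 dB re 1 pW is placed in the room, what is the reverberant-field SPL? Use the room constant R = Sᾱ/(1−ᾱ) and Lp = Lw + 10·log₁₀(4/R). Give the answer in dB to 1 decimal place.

A = 190.665 sabins; S = 486.1 m².
ᾱ = 0.3922, so room constant R = A/(1−ᾱ) = 313.697 m².
Lp = 108.3 + 10·log₁₀(4/313.697) = 108.3 + (-18.94) = 89.4 dB.

89.4 dB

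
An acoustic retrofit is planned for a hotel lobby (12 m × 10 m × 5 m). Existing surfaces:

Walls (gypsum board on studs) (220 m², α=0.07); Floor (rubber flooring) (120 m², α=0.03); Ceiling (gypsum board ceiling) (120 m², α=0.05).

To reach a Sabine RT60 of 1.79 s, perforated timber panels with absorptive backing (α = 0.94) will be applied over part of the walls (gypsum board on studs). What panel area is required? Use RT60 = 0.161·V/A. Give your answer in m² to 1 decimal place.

33.3

A₁ = Σ Sᵢαᵢ = 220·0.07 + 120·0.03 + 120·0.05 = 25.000 sabins.
V = 600 m³. Target absorption A₂ = 0.161 × 600 / 1.79 = 53.966 sabins.
Absorption to add: 53.966 − 25.000 = 28.966 sabins.
Each m² of panel replacing the walls (gypsum board on studs) adds (0.94 − 0.07) = 0.87 sabins.
Area = ΔA/Δα = 28.966/0.87 = 33.3 m².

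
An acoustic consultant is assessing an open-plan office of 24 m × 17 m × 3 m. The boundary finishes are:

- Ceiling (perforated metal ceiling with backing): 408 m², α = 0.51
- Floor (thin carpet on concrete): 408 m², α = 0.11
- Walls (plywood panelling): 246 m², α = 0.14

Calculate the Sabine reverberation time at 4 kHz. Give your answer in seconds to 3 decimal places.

Total absorption A = 408×0.51 + 408×0.11 + 246×0.14
  = 208.080 + 44.880 + 34.440 = 287.400 m² sabins.
Room volume: 1224 m³.
T = 0.161 V/A = 0.161·1224/287.400 = 0.686 s.

0.686 sec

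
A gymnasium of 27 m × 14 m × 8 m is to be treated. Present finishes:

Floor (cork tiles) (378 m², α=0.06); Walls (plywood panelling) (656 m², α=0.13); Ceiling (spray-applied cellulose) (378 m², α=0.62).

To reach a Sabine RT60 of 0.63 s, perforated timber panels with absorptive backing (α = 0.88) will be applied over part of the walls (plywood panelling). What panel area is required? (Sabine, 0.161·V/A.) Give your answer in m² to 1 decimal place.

Total absorption A₁ = 378*0.06 + 656*0.13 + 378*0.62
  = 22.680 + 85.280 + 234.360 = 342.320 m² sabins.
V = 3024 m³. Target absorption A₂ = 0.161 × 3024 / 0.63 = 772.800 sabins.
ΔA needed = 772.800 − 342.320 = 430.480 sabins.
Net gain per m²: Δα = 0.88 − 0.13 = 0.75.
Area = ΔA/Δα = 430.480/0.75 = 574.0 m².

574.0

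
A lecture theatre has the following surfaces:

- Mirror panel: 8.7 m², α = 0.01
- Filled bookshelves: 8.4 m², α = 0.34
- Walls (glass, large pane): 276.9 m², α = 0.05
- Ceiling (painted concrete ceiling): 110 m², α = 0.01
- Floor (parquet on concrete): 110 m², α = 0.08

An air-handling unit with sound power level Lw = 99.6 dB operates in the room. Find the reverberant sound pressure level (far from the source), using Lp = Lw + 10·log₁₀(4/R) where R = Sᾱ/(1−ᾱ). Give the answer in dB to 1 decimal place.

A = 26.688 sabins; S = 514.0 m².
ᾱ = 0.0519, so room constant R = A/(1−ᾱ) = 28.149 m².
Lp = 99.6 + 10·log₁₀(4/28.149) = 99.6 + (-8.47) = 91.1 dB.

91.1 dB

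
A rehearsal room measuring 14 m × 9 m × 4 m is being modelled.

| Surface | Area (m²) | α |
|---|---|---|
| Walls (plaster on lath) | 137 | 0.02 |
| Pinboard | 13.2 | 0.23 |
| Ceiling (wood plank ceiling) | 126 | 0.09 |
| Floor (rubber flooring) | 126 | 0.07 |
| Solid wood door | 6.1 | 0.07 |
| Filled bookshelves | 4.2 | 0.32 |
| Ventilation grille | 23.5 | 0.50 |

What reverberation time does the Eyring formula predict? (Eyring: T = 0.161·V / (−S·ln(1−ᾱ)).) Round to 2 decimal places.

Total surface area S = 137 + 13.2 + 126 + 126 + 6.1 + 4.2 + 23.5 = 436.0 m².
Absorption A = 137×0.02 + 13.2×0.23 + 126×0.09 + 126×0.07 + 6.1×0.07 + 4.2×0.32 + 23.5×0.50 = 39.457 sabins.
Mean coefficient ᾱ = A/S = 0.0905.
Eyring denominator: −S ln(1−ᾱ) = 41.359.
V = 14 × 9 × 4 = 504 m³.
T = 0.161·V/[−S·ln(1−ᾱ)] = 0.161·504/41.359 = 1.96 s.

1.96 s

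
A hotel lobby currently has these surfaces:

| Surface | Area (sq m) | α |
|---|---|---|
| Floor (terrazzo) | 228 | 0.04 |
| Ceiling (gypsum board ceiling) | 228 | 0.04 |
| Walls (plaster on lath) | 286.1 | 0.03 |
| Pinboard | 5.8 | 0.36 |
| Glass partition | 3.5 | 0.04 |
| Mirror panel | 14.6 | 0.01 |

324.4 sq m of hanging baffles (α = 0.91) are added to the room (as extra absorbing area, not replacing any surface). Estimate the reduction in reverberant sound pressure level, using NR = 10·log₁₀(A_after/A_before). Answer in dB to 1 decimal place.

A_before = Σ Sᵢαᵢ = 228×0.04 + 228×0.04 + 286.1×0.03 + 5.8×0.36 + 3.5×0.04 + 14.6×0.01 = 29.197 sabins.
Added absorption = 324.4 × 0.91 = 295.204 sabins.
New total A_after = 324.401 sabins.
NR = 10·log₁₀(324.401/29.197) = 10.5 dB.

10.5 dB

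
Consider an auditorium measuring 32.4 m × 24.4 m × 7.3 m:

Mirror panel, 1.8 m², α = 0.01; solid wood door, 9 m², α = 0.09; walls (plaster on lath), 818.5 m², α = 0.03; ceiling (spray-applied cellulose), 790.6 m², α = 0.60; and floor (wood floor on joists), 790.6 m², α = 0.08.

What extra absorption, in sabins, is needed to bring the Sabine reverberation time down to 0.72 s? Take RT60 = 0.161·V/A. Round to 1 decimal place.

Summing Sᵢαᵢ: 0.018 + 0.810 + 24.555 + 474.360 + 63.248 → A₁ = 562.991 sabins.
Target A₂ = 0.161·5771.088/0.72 = 1290.479 sabins (V = 5771.088 m³).
Additional absorption ΔA = 1290.479 − 562.991 = 727.5 sabins.

727.5 sabins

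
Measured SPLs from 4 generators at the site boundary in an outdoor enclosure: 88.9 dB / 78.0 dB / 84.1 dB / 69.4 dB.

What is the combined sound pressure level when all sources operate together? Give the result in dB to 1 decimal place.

Sum in the linear (power) domain: Σ 10^(Lᵢ/10) = 10^(88.9/10) + 10^(78.0/10) + 10^(84.1/10) + 10^(69.4/10) = 1.105e+09.
Back to dB: 10·log₁₀ Σ = 90.4 dB.

90.4 dB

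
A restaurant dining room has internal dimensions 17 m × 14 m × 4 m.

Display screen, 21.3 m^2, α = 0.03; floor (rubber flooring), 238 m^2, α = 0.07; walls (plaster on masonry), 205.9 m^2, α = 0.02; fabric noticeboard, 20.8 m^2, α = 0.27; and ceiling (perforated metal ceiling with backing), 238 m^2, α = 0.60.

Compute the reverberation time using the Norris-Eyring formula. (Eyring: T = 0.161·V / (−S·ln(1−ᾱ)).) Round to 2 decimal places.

Total surface area S = 21.3 + 238 + 205.9 + 20.8 + 238 = 724.0 m^2.
Σ(Sᵢαᵢ) = 21.3×0.03 + 238×0.07 + 205.9×0.02 + 20.8×0.27 + 238×0.60 = 169.833.
ᾱ = 169.833 / 724.0 = 0.2346.
Eyring denominator: −S ln(1−ᾱ) = 193.566.
V = 17 × 14 × 4 = 952 m³.
RT60 = 0.161 × 952 / 193.566 = 0.79 s.

0.79 sec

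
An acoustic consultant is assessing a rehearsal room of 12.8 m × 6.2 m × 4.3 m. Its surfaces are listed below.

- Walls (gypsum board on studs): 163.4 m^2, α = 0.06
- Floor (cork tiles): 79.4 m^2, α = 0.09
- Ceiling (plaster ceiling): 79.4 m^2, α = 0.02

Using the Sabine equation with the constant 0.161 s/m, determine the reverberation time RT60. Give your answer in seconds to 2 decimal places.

2.96 seconds

Equivalent absorption area: A = 163.4×0.06 + 79.4×0.09 + 79.4×0.02 = 18.538 m^2.
Room volume: 341.248 m³.
T = 0.161 V/A = 0.161·341.248/18.538 = 2.96 s.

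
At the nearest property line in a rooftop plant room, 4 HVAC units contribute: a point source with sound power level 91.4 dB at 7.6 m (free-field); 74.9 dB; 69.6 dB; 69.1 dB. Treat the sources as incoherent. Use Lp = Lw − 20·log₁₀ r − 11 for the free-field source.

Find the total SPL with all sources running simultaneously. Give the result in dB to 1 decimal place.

77.0 dB

Source at 7.6 m: Lp = 91.4 − 20·log₁₀(7.6) − 11 = 62.8 dB.
Converting to relative power and adding: 10^(62.8/10) + 10^(74.9/10) + 10^(69.6/10) + 10^(69.1/10) = 5.006e+07.
L_total = 10·log₁₀(5.006e+07) = 77.0 dB.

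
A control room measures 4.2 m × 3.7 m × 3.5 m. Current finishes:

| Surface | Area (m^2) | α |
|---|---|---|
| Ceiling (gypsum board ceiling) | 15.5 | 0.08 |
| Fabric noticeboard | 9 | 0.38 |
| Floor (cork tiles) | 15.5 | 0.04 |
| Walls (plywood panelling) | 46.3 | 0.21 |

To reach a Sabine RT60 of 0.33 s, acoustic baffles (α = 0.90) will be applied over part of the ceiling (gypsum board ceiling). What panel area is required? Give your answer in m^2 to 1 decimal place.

14.1

Total absorption A₁ = 15.5*0.08 + 9*0.38 + 15.5*0.04 + 46.3*0.21
  = 1.240 + 3.420 + 0.620 + 9.723 = 15.003 m^2 sabins.
V = 54.39 m³. Target absorption A₂ = 0.161 × 54.39 / 0.33 = 26.536 sabins.
Absorption to add: 26.536 − 15.003 = 11.533 sabins.
Net gain per m^2: Δα = 0.90 − 0.08 = 0.82.
Area = ΔA/Δα = 11.533/0.82 = 14.1 m^2.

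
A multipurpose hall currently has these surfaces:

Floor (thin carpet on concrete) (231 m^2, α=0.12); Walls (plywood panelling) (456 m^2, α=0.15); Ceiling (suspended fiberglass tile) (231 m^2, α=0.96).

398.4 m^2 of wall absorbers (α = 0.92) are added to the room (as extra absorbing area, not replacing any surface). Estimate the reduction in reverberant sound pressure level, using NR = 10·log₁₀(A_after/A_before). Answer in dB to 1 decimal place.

Summing Sᵢαᵢ: 27.720 + 68.400 + 221.760 → A_before = 317.880 sabins.
Added absorption = 398.4 × 0.92 = 366.528 sabins.
New total A_after = 684.408 sabins.
Reduction = 10 log₁₀(A_after/A_before) = 10 log₁₀(2.1530) = 3.3 dB.

3.3 dB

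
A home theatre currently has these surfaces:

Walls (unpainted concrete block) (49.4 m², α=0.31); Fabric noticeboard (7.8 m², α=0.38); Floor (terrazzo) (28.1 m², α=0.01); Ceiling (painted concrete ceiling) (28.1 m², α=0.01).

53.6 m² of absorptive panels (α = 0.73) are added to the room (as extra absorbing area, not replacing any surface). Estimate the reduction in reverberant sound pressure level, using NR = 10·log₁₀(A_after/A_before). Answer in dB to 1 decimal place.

A_before = Σ Sᵢαᵢ = 49.4*0.31 + 7.8*0.38 + 28.1*0.01 + 28.1*0.01 = 18.840 sabins.
Added absorption = 53.6 × 0.73 = 39.128 sabins.
A_after = 18.840 + 39.128 = 57.968 sabins.
Reduction = 10 log₁₀(A_after/A_before) = 10 log₁₀(3.0769) = 4.9 dB.

4.9 dB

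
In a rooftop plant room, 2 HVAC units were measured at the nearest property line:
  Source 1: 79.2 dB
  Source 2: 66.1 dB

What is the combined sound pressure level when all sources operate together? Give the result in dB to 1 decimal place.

79.4 dB

Σ 10^(Lᵢ/10) = 8.725e+07.
Back to dB: 10·log₁₀ Σ = 79.4 dB.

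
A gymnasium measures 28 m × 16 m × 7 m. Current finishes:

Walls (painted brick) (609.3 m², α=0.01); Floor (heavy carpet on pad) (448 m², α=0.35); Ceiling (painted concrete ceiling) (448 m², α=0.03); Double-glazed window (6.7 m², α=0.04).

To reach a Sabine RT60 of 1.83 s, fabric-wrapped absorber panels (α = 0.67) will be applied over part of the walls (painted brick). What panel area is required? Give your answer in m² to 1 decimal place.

Equivalent absorption area: A₁ = 609.3*0.01 + 448*0.35 + 448*0.03 + 6.7*0.04 = 176.601 m².
Required A₂ = 0.161·3136/1.83 = 275.899 sabins.
ΔA needed = 275.899 − 176.601 = 99.298 sabins.
Net gain per m²: Δα = 0.67 − 0.01 = 0.66.
Area = ΔA/Δα = 99.298/0.66 = 150.5 m².

150.5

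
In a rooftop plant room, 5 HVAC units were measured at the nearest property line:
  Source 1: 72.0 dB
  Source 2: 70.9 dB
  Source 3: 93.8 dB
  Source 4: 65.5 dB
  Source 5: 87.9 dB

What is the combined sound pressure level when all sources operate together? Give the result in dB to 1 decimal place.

94.8 dB

Sum in the linear (power) domain: Σ 10^(Lᵢ/10) = 10^(72.0/10) + 10^(70.9/10) + 10^(93.8/10) + 10^(65.5/10) + 10^(87.9/10) = 3.047e+09.
Combined level = 10 log₁₀(3.047e+09) = 94.8 dB.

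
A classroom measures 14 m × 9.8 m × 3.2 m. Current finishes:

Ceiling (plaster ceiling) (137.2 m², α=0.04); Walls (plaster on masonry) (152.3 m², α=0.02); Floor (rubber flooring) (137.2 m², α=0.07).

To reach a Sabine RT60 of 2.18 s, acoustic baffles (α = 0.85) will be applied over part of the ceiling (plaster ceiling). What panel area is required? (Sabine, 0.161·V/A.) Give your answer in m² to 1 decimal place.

Total absorption A₁ = 137.2*0.04 + 152.3*0.02 + 137.2*0.07
  = 5.488 + 3.046 + 9.604 = 18.138 m² sabins.
V = 439.04 m³. Target absorption A₂ = 0.161 × 439.04 / 2.18 = 32.425 sabins.
ΔA needed = 32.425 − 18.138 = 14.287 sabins.
Net gain per m²: Δα = 0.85 − 0.04 = 0.81.
Area = ΔA/Δα = 14.287/0.81 = 17.6 m².

17.6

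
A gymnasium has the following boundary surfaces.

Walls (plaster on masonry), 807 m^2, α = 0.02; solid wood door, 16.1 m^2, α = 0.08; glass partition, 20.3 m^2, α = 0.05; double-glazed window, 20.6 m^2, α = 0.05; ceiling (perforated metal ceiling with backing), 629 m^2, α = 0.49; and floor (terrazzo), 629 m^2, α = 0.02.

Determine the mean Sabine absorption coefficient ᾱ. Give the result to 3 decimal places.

0.160

S = Σ Sᵢ = 807 + 16.1 + 20.3 + 20.6 + 629 + 629 = 2122.0 m^2.
Weighted sum Σ Sα = 340.263.
ᾱ = A/S = 0.160.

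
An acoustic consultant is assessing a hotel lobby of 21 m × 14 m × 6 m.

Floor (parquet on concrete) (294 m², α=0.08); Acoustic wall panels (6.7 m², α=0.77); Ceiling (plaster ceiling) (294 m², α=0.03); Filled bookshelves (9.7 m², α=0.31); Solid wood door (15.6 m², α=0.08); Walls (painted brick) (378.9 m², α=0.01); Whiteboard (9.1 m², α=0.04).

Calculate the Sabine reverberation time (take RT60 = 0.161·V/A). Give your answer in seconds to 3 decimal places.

6.187 s

Equivalent absorption area: A = 294·0.08 + 6.7·0.77 + 294·0.03 + 9.7·0.31 + 15.6·0.08 + 378.9·0.01 + 9.1·0.04 = 45.907 m².
Room volume: 1764 m³.
Sabine: RT60 = 0.161 × 1764 / 45.907 = 6.187 s.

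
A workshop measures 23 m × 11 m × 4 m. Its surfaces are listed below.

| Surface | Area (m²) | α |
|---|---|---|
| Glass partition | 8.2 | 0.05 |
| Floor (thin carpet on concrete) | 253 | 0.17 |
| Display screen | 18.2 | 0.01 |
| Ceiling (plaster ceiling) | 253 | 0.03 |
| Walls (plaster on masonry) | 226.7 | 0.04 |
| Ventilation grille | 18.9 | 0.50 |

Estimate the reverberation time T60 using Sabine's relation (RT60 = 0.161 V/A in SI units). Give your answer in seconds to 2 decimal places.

2.34 s

Summing Sᵢαᵢ: 0.410 + 43.010 + 0.182 + 7.590 + 9.068 + 9.450 → A = 69.710 sabins.
V = 23·11·4 = 1012 m³.
Sabine: RT60 = 0.161 × 1012 / 69.710 = 2.34 s.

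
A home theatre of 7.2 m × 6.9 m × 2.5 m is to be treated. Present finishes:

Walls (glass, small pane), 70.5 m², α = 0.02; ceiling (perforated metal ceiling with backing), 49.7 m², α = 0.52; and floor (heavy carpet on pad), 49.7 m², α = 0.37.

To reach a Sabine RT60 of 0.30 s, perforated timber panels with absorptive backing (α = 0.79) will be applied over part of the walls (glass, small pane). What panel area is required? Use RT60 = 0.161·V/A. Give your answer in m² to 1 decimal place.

27.3

Equivalent absorption area: A₁ = 70.5×0.02 + 49.7×0.52 + 49.7×0.37 = 45.643 m².
Required A₂ = 0.161·124.2/0.30 = 66.654 sabins.
Absorption to add: 66.654 − 45.643 = 21.011 sabins.
Each m² of panel replacing the walls (glass, small pane) adds (0.79 − 0.02) = 0.77 sabins.
Panel area = 21.011 / 0.77 = 27.3 m².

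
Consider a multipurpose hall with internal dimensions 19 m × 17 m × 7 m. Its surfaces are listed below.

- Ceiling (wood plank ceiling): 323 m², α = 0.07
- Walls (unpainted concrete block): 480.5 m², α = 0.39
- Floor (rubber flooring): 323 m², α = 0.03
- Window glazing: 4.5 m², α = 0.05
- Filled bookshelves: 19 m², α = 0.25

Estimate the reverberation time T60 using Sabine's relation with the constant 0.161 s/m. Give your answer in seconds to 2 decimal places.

Summing Sᵢαᵢ: 22.610 + 187.395 + 9.690 + 0.225 + 4.750 → A = 224.670 sabins.
Room volume: 2261 m³.
T = 0.161 V/A = 0.161·2261/224.670 = 1.62 s.

1.62 seconds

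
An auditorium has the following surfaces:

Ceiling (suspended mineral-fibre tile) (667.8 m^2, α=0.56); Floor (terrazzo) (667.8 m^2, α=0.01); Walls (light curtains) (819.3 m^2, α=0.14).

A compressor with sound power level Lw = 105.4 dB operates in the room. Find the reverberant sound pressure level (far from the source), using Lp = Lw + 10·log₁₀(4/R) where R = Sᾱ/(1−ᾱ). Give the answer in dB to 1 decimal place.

83.3 dB

A = 495.348 sabins; S = 2154.9 m^2.
ᾱ = 0.2299, so room constant R = A/(1−ᾱ) = 643.226 m^2.
Lp = Lw + 10 log₁₀(4/R) = 105.4 -22.06 = 83.3 dB.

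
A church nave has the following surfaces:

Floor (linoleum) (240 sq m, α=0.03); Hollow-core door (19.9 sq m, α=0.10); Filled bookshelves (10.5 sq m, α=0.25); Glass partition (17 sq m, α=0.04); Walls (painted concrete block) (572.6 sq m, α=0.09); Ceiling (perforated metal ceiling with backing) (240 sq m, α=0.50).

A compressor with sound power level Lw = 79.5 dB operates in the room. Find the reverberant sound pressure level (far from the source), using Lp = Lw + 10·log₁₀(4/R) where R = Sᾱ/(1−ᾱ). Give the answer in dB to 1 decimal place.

Σ(Sᵢαᵢ) = 240×0.03 + 19.9×0.10 + 10.5×0.25 + 17×0.04 + 572.6×0.09 + 240×0.50 = 184.029; total area S = 1100.0 sq m.
ᾱ = 184.029/1100.0 = 0.1673; R = Sᾱ/(1−ᾱ) = 184.029/(1−0.1673) = 221.003 sq m.
Lp = 79.5 + 10·log₁₀(4/221.003) = 79.5 + (-17.42) = 62.1 dB.

62.1 dB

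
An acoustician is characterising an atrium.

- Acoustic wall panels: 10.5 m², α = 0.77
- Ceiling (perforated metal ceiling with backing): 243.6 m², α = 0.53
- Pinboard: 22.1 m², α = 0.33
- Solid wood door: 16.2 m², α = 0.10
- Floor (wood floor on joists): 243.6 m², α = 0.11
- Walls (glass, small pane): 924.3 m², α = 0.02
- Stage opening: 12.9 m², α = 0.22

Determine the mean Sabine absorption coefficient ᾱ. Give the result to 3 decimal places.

0.132

S = Σ Sᵢ = 10.5 + 243.6 + 22.1 + 16.2 + 243.6 + 924.3 + 12.9 = 1473.2 m².
Σ(Sᵢαᵢ) = 10.5·0.77 + 243.6·0.53 + 22.1·0.33 + 16.2·0.10 + 243.6·0.11 + 924.3·0.02 + 12.9·0.22 = 194.226.
ᾱ = A/S = 0.132.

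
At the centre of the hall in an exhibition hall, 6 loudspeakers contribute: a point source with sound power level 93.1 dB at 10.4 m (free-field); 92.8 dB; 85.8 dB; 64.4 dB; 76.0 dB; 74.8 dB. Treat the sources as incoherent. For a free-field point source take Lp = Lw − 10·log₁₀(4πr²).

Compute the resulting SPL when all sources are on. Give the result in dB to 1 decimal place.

Source at 10.4 m: Lp = 93.1 − 10·log₁₀(4π·10.4²) = 93.1 − 10·log₁₀(1359.179) = 61.8 dB.
Sum in the linear (power) domain: Σ 10^(Lᵢ/10) = 10^(61.8/10) + 10^(92.8/10) + 10^(85.8/10) + 10^(64.4/10) + 10^(76.0/10) + 10^(74.8/10) = 2.36e+09.
Back to dB: 10·log₁₀ Σ = 93.7 dB.

93.7 dB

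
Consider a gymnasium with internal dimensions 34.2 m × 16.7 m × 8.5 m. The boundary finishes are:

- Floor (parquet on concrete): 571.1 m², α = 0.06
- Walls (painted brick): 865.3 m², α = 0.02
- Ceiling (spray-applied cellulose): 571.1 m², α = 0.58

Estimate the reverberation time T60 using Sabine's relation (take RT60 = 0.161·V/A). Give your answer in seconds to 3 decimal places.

2.042 sec

Equivalent absorption area: A = 571.1·0.06 + 865.3·0.02 + 571.1·0.58 = 382.810 m².
Room volume: 4854.69 m³.
T = 0.161 V/A = 0.161·4854.69/382.810 = 2.042 s.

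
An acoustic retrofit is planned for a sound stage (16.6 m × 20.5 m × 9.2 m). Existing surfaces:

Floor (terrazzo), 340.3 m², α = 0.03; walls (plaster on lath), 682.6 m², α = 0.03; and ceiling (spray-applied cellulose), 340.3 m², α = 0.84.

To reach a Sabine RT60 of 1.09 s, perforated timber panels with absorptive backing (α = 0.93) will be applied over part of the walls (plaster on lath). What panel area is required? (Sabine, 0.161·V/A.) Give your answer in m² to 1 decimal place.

A₁ = Σ Sᵢαᵢ = 340.3·0.03 + 682.6·0.03 + 340.3·0.84 = 316.539 sabins.
Required A₂ = 0.161·3130.76/1.09 = 462.433 sabins.
Absorption to add: 462.433 − 316.539 = 145.894 sabins.
Net gain per m²: Δα = 0.93 − 0.03 = 0.90.
Area = ΔA/Δα = 145.894/0.90 = 162.1 m².

162.1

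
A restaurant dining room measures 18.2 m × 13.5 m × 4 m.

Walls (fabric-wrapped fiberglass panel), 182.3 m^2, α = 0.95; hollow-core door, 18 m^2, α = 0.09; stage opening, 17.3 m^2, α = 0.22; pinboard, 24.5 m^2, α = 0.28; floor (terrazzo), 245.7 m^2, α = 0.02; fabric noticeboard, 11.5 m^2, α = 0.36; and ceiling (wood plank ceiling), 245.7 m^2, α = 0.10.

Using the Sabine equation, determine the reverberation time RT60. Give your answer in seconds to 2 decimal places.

0.72 s

A = Σ Sᵢαᵢ = 182.3*0.95 + 18*0.09 + 17.3*0.22 + 24.5*0.28 + 245.7*0.02 + 11.5*0.36 + 245.7*0.10 = 219.095 sabins.
V = 18.2·13.5·4 = 982.8 m³.
T = 0.161 V/A = 0.161·982.8/219.095 = 0.72 s.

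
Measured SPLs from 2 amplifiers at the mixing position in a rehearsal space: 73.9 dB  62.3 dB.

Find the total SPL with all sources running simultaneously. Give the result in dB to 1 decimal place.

74.2 dB

Sum in the linear (power) domain: Σ 10^(Lᵢ/10) = 10^(73.9/10) + 10^(62.3/10) = 2.625e+07.
Combined level = 10 log₁₀(2.625e+07) = 74.2 dB.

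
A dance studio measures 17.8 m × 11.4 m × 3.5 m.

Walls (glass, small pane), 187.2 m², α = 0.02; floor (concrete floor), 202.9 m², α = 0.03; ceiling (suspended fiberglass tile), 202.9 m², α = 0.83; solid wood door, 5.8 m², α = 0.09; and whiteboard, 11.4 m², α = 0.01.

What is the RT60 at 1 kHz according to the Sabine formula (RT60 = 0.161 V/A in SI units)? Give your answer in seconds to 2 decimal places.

A = Σ Sᵢαᵢ = 187.2×0.02 + 202.9×0.03 + 202.9×0.83 + 5.8×0.09 + 11.4×0.01 = 178.874 sabins.
V = 17.8·11.4·3.5 = 710.22 m³.
RT60 = 0.161 · V / A = 0.161 × 710.22 / 178.874 = 0.64 s.

0.64 seconds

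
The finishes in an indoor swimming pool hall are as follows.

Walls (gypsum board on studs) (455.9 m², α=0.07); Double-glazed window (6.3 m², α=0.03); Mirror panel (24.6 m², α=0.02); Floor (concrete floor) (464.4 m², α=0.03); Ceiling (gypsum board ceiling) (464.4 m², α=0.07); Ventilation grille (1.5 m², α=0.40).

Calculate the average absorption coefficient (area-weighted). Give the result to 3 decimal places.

0.056

Total surface area S = 1417.1 m².
Σ(Sᵢαᵢ) = 455.9×0.07 + 6.3×0.03 + 24.6×0.02 + 464.4×0.03 + 464.4×0.07 + 1.5×0.40 = 79.634.
ᾱ = A/S = 0.056.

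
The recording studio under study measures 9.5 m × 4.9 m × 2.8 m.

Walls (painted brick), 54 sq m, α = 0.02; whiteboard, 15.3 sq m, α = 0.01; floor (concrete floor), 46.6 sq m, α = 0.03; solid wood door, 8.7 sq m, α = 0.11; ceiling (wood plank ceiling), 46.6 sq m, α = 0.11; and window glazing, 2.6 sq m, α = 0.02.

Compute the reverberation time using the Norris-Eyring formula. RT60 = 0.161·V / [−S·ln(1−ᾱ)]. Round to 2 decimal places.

2.33 sec

Total surface area S = 54 + 15.3 + 46.6 + 8.7 + 46.6 + 2.6 = 173.8 sq m.
Σ(Sᵢαᵢ) = 54×0.02 + 15.3×0.01 + 46.6×0.03 + 8.7×0.11 + 46.6×0.11 + 2.6×0.02 = 8.766.
Mean coefficient ᾱ = A/S = 0.0504.
−S·ln(1−ᾱ) = −173.8 × ln(1 − 0.0504) = 8.988.
V = 9.5 × 4.9 × 2.8 = 130.34 m³.
T = 0.161·V/[−S·ln(1−ᾱ)] = 0.161·130.34/8.988 = 2.33 s.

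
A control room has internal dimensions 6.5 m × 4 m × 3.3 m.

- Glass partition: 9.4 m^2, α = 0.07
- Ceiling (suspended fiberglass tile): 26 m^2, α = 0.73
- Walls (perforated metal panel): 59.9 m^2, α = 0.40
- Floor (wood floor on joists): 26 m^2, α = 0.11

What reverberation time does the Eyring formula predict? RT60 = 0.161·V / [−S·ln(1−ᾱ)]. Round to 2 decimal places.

0.24 sec

S = Σ Sᵢ = 121.3 m^2.
Σ(Sᵢαᵢ) = 9.4·0.07 + 26·0.73 + 59.9·0.40 + 26·0.11 = 46.458.
Mean coefficient ᾱ = A/S = 0.3830.
Eyring denominator: −S ln(1−ᾱ) = 58.574.
V = 6.5 × 4 × 3.3 = 85.8 m³.
T = 0.161·V/[−S·ln(1−ᾱ)] = 0.161·85.8/58.574 = 0.24 s.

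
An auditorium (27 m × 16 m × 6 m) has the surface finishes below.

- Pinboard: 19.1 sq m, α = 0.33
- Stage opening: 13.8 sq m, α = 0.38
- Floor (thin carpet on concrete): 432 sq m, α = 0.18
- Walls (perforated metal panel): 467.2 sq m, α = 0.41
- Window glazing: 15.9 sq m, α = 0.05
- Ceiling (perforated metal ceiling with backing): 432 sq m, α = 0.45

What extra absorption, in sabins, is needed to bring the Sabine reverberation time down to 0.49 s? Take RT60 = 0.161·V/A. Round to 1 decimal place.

375.6 sabins

Total absorption A₁ = 19.1×0.33 + 13.8×0.38 + 432×0.18 + 467.2×0.41 + 15.9×0.05 + 432×0.45
  = 6.303 + 5.244 + 77.760 + 191.552 + 0.795 + 194.400 = 476.054 sq m sabins.
For T = 0.49 s, need A₂ = 0.161·V/T = 0.161·2592/0.49 = 851.657 sabins.
ΔA = A₂ − A₁ = 851.657 − 476.054 = 375.6 sabins.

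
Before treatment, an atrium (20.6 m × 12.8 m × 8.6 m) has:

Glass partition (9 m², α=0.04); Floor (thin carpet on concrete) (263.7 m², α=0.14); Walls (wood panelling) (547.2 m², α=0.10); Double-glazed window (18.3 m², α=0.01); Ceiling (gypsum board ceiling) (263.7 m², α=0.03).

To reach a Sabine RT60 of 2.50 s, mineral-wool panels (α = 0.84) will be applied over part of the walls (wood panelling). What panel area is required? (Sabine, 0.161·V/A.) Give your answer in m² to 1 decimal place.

A₁ = Σ Sᵢαᵢ = 9*0.04 + 263.7*0.14 + 547.2*0.10 + 18.3*0.01 + 263.7*0.03 = 100.092 sabins.
Required A₂ = 0.161·2267.648/2.50 = 146.037 sabins.
ΔA needed = 146.037 − 100.092 = 45.945 sabins.
Net gain per m²: Δα = 0.84 − 0.10 = 0.74.
Area = ΔA/Δα = 45.945/0.74 = 62.1 m².

62.1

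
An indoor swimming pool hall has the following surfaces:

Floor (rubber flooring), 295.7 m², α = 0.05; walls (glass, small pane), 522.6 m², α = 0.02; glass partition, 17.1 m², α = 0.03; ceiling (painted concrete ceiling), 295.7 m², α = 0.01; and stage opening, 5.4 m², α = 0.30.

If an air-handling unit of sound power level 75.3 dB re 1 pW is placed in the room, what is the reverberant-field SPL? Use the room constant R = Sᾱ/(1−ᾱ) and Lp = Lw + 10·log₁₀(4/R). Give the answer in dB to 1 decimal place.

66.4 dB

A = 30.327 sabins; S = 1136.5 m².
ᾱ = 0.0267, so room constant R = A/(1−ᾱ) = 31.159 m².
Lp = Lw + 10 log₁₀(4/R) = 75.3 -8.92 = 66.4 dB.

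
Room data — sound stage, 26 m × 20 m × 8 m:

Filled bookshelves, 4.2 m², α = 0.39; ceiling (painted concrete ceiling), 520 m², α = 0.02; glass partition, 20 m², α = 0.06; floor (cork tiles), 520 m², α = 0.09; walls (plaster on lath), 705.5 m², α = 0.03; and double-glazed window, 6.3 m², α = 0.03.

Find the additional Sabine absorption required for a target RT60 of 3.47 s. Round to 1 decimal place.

Total absorption A₁ = 4.2*0.39 + 520*0.02 + 20*0.06 + 520*0.09 + 705.5*0.03 + 6.3*0.03
  = 1.638 + 10.400 + 1.200 + 46.800 + 21.165 + 0.189 = 81.392 m² sabins.
V = 4160 m³. Required absorption A₂ = 0.161 × 4160 / 3.47 = 193.014 sabins.
Additional absorption ΔA = 193.014 − 81.392 = 111.6 sabins.

111.6 sabins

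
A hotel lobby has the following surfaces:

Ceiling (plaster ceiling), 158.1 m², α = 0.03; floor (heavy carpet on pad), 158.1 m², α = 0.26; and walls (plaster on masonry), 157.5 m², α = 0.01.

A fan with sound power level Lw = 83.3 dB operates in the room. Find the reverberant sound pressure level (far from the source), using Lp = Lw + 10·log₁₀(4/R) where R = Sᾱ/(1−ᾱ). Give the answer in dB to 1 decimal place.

Σ(Sᵢαᵢ) = 158.1·0.03 + 158.1·0.26 + 157.5·0.01 = 47.424; total area S = 473.7 m².
ᾱ = 0.1001, so room constant R = A/(1−ᾱ) = 52.699 m².
Lp = Lw + 10 log₁₀(4/R) = 83.3 -11.20 = 72.1 dB.

72.1 dB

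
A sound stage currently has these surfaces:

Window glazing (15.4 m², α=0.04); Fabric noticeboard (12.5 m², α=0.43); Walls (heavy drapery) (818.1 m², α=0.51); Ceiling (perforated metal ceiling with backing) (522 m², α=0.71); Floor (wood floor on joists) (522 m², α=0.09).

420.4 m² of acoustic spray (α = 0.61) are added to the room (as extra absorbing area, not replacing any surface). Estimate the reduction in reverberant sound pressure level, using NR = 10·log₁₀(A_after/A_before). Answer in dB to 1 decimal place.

Equivalent absorption area: A_before = 15.4·0.04 + 12.5·0.43 + 818.1·0.51 + 522·0.71 + 522·0.09 = 840.822 m².
Added absorption = 420.4 × 0.61 = 256.444 sabins.
A_after = 840.822 + 256.444 = 1097.266 sabins.
Reduction = 10 log₁₀(A_after/A_before) = 10 log₁₀(1.3050) = 1.2 dB.

1.2 dB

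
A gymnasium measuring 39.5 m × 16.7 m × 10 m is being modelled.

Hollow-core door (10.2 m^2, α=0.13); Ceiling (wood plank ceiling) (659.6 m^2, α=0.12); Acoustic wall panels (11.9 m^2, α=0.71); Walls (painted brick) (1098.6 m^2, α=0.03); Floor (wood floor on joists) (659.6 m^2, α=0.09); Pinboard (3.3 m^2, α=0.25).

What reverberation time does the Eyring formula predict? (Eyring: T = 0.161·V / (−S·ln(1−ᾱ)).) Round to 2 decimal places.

Total surface area S = 10.2 + 659.6 + 11.9 + 1098.6 + 659.6 + 3.3 = 2443.2 m^2.
Absorption A = 10.2×0.13 + 659.6×0.12 + 11.9×0.71 + 1098.6×0.03 + 659.6×0.09 + 3.3×0.25 = 182.074 sabins.
ᾱ = 182.074 / 2443.2 = 0.0745.
Eyring denominator: −S ln(1−ᾱ) = 189.155.
V = 39.5 × 16.7 × 10 = 6596.5 m³.
RT60 = 0.161 × 6596.5 / 189.155 = 5.61 s.

5.61 s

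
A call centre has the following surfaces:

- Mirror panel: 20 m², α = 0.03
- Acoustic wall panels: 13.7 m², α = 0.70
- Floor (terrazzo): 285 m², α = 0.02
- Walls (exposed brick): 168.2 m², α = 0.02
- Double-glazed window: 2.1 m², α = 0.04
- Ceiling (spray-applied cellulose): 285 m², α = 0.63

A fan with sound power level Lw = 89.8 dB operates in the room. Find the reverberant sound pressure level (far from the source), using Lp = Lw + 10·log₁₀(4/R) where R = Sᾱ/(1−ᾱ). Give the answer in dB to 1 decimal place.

71.5 dB

Σ(Sᵢαᵢ) = 20×0.03 + 13.7×0.70 + 285×0.02 + 168.2×0.02 + 2.1×0.04 + 285×0.63 = 198.888; total area S = 774.0 m².
ᾱ = 198.888/774.0 = 0.2570; R = Sᾱ/(1−ᾱ) = 198.888/(1−0.2570) = 267.682 m².
Lp = Lw + 10 log₁₀(4/R) = 89.8 -18.26 = 71.5 dB.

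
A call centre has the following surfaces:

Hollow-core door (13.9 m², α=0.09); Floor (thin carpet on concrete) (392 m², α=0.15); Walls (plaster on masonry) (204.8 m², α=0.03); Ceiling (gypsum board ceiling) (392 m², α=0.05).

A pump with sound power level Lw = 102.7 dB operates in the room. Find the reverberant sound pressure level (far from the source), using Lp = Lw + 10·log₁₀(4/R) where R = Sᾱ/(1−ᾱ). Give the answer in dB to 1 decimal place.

89.0 dB

A = 85.795 sabins; S = 1002.7 m².
ᾱ = 0.0856, so room constant R = A/(1−ᾱ) = 93.827 m².
Lp = Lw + 10 log₁₀(4/R) = 102.7 -13.70 = 89.0 dB.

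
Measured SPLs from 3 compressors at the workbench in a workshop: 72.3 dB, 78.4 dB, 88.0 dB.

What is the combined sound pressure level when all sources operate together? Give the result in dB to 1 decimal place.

Converting to relative power and adding: 10^(72.3/10) + 10^(78.4/10) + 10^(88.0/10) = 7.171e+08.
Combined level = 10 log₁₀(7.171e+08) = 88.6 dB.

88.6 dB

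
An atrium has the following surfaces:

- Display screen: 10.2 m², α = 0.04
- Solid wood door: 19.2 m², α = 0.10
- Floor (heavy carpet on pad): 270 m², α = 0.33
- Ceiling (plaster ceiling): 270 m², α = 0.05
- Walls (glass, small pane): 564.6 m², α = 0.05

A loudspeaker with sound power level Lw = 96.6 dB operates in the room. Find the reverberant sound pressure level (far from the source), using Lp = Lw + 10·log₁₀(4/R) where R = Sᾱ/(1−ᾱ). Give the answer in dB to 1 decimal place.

80.8 dB

Σ(Sᵢαᵢ) = 10.2·0.04 + 19.2·0.10 + 270·0.33 + 270·0.05 + 564.6·0.05 = 133.158; total area S = 1134.0 m².
ᾱ = 0.1174, so room constant R = A/(1−ᾱ) = 150.870 m².
Lp = Lw + 10 log₁₀(4/R) = 96.6 -15.77 = 80.8 dB.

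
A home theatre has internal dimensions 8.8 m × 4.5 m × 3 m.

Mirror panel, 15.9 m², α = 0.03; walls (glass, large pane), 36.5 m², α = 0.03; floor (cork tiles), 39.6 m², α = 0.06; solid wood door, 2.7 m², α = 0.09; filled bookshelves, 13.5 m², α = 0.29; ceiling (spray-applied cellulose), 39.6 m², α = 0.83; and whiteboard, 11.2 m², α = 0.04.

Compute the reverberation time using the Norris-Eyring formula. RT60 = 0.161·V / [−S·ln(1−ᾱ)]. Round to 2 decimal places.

0.40 s

S = Σ Sᵢ = 159.0 m².
Absorption A = 15.9×0.03 + 36.5×0.03 + 39.6×0.06 + 2.7×0.09 + 13.5×0.29 + 39.6×0.83 + 11.2×0.04 = 41.422 sabins.
Mean coefficient ᾱ = A/S = 0.2605.
Eyring denominator: −S ln(1−ᾱ) = 47.983.
V = 8.8 × 4.5 × 3 = 118.8 m³.
RT60 = 0.161 × 118.8 / 47.983 = 0.40 s.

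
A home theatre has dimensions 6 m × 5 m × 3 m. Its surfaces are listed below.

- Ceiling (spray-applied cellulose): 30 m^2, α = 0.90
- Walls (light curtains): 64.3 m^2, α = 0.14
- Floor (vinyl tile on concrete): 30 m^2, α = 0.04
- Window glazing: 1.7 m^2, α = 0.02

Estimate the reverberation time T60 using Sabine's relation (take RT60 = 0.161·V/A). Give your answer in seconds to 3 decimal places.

Total absorption A = 30·0.90 + 64.3·0.14 + 30·0.04 + 1.7·0.02
  = 27.000 + 9.002 + 1.200 + 0.034 = 37.236 m^2 sabins.
Volume V = 6 × 5 × 3 = 90 m³.
T = 0.161 V/A = 0.161·90/37.236 = 0.389 s.

0.389 seconds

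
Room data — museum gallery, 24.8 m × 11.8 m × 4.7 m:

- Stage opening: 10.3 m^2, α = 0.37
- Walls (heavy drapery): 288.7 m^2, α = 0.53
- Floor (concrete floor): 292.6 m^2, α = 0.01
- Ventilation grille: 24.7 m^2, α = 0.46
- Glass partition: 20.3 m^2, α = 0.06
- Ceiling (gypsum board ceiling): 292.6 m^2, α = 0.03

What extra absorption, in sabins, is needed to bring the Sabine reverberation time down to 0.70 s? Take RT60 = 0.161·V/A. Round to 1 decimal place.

Total absorption A₁ = 10.3*0.37 + 288.7*0.53 + 292.6*0.01 + 24.7*0.46 + 20.3*0.06 + 292.6*0.03
  = 3.811 + 153.011 + 2.926 + 11.362 + 1.218 + 8.778 = 181.106 m^2 sabins.
V = 1375.408 m³. Required absorption A₂ = 0.161 × 1375.408 / 0.70 = 316.344 sabins.
ΔA = A₂ − A₁ = 316.344 − 181.106 = 135.2 sabins.

135.2 sabins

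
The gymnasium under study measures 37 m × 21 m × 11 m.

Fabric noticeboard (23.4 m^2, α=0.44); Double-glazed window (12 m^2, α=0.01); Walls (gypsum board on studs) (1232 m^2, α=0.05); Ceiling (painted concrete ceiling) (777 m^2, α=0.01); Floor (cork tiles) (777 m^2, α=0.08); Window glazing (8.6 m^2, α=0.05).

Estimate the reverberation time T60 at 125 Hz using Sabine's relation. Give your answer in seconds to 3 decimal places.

9.665 s

Summing Sᵢαᵢ: 10.296 + 0.120 + 61.600 + 7.770 + 62.160 + 0.430 → A = 142.376 sabins.
Room volume: 8547 m³.
RT60 = 0.161 · V / A = 0.161 × 8547 / 142.376 = 9.665 s.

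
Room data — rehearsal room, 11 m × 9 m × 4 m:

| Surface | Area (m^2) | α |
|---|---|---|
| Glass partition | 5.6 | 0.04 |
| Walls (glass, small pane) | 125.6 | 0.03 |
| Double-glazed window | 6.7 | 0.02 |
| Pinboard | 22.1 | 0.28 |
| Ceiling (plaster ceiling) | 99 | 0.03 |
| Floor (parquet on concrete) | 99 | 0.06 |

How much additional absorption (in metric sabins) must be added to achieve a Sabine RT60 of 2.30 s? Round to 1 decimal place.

8.5 sabins

Summing Sᵢαᵢ: 0.224 + 3.768 + 0.134 + 6.188 + 2.970 + 5.940 → A₁ = 19.224 sabins.
Target A₂ = 0.161·396/2.30 = 27.720 sabins (V = 396 m³).
Shortfall: 27.720 − 19.224 = 8.5 sabins.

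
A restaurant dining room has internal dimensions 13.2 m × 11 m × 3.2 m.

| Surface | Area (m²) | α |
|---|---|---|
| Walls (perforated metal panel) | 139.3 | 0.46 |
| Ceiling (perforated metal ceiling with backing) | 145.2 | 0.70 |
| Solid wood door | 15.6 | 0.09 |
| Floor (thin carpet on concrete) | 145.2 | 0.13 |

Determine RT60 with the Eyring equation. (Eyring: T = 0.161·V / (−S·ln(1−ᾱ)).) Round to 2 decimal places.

Total surface area S = 139.3 + 145.2 + 15.6 + 145.2 = 445.3 m².
Σ(Sᵢαᵢ) = 139.3×0.46 + 145.2×0.70 + 15.6×0.09 + 145.2×0.13 = 185.998.
ᾱ = 185.998 / 445.3 = 0.4177.
Eyring denominator: −S ln(1−ᾱ) = 240.805.
V = 13.2 × 11 × 3.2 = 464.64 m³.
RT60 = 0.161 × 464.64 / 240.805 = 0.31 s.

0.31 sec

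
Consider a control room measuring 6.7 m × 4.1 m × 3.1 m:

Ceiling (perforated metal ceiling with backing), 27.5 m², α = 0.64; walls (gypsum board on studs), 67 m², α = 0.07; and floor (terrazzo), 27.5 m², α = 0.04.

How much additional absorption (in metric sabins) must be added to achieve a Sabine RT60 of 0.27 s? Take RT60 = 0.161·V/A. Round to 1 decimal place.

27.4 sabins

Summing Sᵢαᵢ: 17.600 + 4.690 + 1.100 → A₁ = 23.390 sabins.
For T = 0.27 s, need A₂ = 0.161·V/T = 0.161·85.157/0.27 = 50.779 sabins.
Additional absorption ΔA = 50.779 − 23.390 = 27.4 sabins.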